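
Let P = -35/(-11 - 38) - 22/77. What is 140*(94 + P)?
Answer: 13220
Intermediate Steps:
P = 3/7 (P = -35/(-49) - 22*1/77 = -35*(-1/49) - 2/7 = 5/7 - 2/7 = 3/7 ≈ 0.42857)
140*(94 + P) = 140*(94 + 3/7) = 140*(661/7) = 13220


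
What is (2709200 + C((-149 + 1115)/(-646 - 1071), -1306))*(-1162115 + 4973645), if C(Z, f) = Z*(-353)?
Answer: 17731380103598940/1717 ≈ 1.0327e+13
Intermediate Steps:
C(Z, f) = -353*Z
(2709200 + C((-149 + 1115)/(-646 - 1071), -1306))*(-1162115 + 4973645) = (2709200 - 353*(-149 + 1115)/(-646 - 1071))*(-1162115 + 4973645) = (2709200 - 340998/(-1717))*3811530 = (2709200 - 340998*(-1)/1717)*3811530 = (2709200 - 353*(-966/1717))*3811530 = (2709200 + 340998/1717)*3811530 = (4652037398/1717)*3811530 = 17731380103598940/1717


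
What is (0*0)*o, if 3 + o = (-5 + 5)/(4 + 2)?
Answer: 0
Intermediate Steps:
o = -3 (o = -3 + (-5 + 5)/(4 + 2) = -3 + 0/6 = -3 + 0*(1/6) = -3 + 0 = -3)
(0*0)*o = (0*0)*(-3) = 0*(-3) = 0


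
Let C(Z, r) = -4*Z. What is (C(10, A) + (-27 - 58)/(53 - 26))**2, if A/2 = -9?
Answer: 1357225/729 ≈ 1861.8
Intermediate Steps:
A = -18 (A = 2*(-9) = -18)
(C(10, A) + (-27 - 58)/(53 - 26))**2 = (-4*10 + (-27 - 58)/(53 - 26))**2 = (-40 - 85/27)**2 = (-1165/27)**2 = 1357225/729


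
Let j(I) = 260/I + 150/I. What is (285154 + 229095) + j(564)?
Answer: 145018423/282 ≈ 5.1425e+5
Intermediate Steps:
j(I) = 410/I
(285154 + 229095) + j(564) = (285154 + 229095) + 410/564 = 514249 + 410*(1/564) = 514249 + 205/282 = 145018423/282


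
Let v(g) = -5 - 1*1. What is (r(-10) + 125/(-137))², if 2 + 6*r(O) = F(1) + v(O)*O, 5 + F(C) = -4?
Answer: 35557369/675684 ≈ 52.624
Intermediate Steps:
v(g) = -6 (v(g) = -5 - 1 = -6)
F(C) = -9 (F(C) = -5 - 4 = -9)
r(O) = -11/6 - O (r(O) = -⅓ + (-9 - 6*O)/6 = -⅓ + (-3/2 - O) = -11/6 - O)
(r(-10) + 125/(-137))² = ((-11/6 - 1*(-10)) + 125/(-137))² = ((-11/6 + 10) + 125*(-1/137))² = (49/6 - 125/137)² = (5963/822)² = 35557369/675684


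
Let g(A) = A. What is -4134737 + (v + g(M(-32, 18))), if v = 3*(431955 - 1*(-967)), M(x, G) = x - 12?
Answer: -2836015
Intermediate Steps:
M(x, G) = -12 + x
v = 1298766 (v = 3*(431955 + 967) = 3*432922 = 1298766)
-4134737 + (v + g(M(-32, 18))) = -4134737 + (1298766 + (-12 - 32)) = -4134737 + (1298766 - 44) = -4134737 + 1298722 = -2836015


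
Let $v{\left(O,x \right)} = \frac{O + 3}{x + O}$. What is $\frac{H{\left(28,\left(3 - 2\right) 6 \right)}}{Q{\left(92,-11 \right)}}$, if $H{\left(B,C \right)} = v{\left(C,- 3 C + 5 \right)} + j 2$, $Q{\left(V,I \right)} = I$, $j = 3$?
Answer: $- \frac{3}{7} \approx -0.42857$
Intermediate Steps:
$v{\left(O,x \right)} = \frac{3 + O}{O + x}$
$H{\left(B,C \right)} = 6 + \frac{3 + C}{5 - 2 C}$ ($H{\left(B,C \right)} = \frac{3 + C}{C - \left(-5 + 3 C\right)} + 3 \cdot 2 = \frac{3 + C}{C - \left(-5 + 3 C\right)} + 6 = \frac{3 + C}{5 - 2 C} + 6 = 6 + \frac{3 + C}{5 - 2 C}$)
$\frac{H{\left(28,\left(3 - 2\right) 6 \right)}}{Q{\left(92,-11 \right)}} = \frac{11 \frac{1}{-5 + 2 \left(3 - 2\right) 6} \left(-3 + \left(3 - 2\right) 6\right)}{-11} = \frac{11 \left(-3 + 1 \cdot 6\right)}{-5 + 2 \cdot 1 \cdot 6} \left(- \frac{1}{11}\right) = \frac{11 \left(-3 + 6\right)}{-5 + 2 \cdot 6} \left(- \frac{1}{11}\right) = 11 \frac{1}{-5 + 12} \cdot 3 \left(- \frac{1}{11}\right) = 11 \cdot \frac{1}{7} \cdot 3 \left(- \frac{1}{11}\right) = \frac{33}{7} \left(- \frac{1}{11}\right) = - \frac{3}{7}$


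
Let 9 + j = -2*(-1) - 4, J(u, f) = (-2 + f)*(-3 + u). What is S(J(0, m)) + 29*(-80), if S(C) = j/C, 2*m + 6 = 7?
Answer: -20902/9 ≈ -2322.4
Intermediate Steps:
m = 1/2 (m = -3 + (1/2)*7 = -3 + 7/2 = 1/2 ≈ 0.50000)
J(u, f) = (-3 + u)*(-2 + f)
j = -11 (j = -9 + (-2*(-1) - 4) = -9 + (2 - 4) = -9 - 2 = -11)
S(C) = -11/C
S(J(0, m)) + 29*(-80) = -11/(6 - 3*1/2 - 2*0 + (1/2)*0) + 29*(-80) = -11/(6 - 3/2 + 0 + 0) - 2320 = -11/9/2 - 2320 = -11*2/9 - 2320 = -22/9 - 2320 = -20902/9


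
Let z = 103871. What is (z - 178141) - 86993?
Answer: -161263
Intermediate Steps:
(z - 178141) - 86993 = (103871 - 178141) - 86993 = -74270 - 86993 = -161263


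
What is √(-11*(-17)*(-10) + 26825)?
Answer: √24955 ≈ 157.97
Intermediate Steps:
√(-11*(-17)*(-10) + 26825) = √(187*(-10) + 26825) = √(-1870 + 26825) = √24955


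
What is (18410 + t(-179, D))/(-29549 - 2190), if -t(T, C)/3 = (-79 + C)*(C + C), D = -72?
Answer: 46822/31739 ≈ 1.4752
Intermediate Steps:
t(T, C) = -6*C*(-79 + C) (t(T, C) = -3*(-79 + C)*(C + C) = -3*(-79 + C)*2*C = -6*C*(-79 + C))
(18410 + t(-179, D))/(-29549 - 2190) = (18410 + 6*(-72)*(79 - 1*(-72)))/(-29549 - 2190) = (18410 + 6*(-72)*(79 + 72))/(-31739) = (18410 + 6*(-72)*151)*(-1/31739) = (18410 - 65232)*(-1/31739) = -46822*(-1/31739) = 46822/31739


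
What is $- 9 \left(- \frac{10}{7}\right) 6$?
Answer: $\frac{540}{7} \approx 77.143$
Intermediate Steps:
$- 9 \left(- \frac{10}{7}\right) 6 = - 9 \left(\left(-10\right) \frac{1}{7}\right) 6 = \left(-9\right) \left(- \frac{10}{7}\right) 6 = \frac{90}{7} \cdot 6 = \frac{540}{7}$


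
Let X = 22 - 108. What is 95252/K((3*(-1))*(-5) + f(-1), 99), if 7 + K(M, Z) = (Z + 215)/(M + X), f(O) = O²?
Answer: -1666910/201 ≈ -8293.1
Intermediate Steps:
X = -86
K(M, Z) = -7 + (215 + Z)/(-86 + M) (K(M, Z) = -7 + (Z + 215)/(M - 86) = -7 + (215 + Z)/(-86 + M))
95252/K((3*(-1))*(-5) + f(-1), 99) = 95252/(((817 + 99 - 7*((3*(-1))*(-5) + (-1)²))/(-86 + ((3*(-1))*(-5) + (-1)²)))) = 95252/(((817 + 99 - 7*(-3*(-5) + 1))/(-86 + (-3*(-5) + 1)))) = 95252/(((817 + 99 - 7*(15 + 1))/(-86 + (15 + 1)))) = 95252/(((817 + 99 - 7*16)/(-86 + 16))) = 95252/(((817 + 99 - 112)/(-70))) = 95252/((-1/70*804)) = 95252/(-402/35) = 95252*(-35/402) = -1666910/201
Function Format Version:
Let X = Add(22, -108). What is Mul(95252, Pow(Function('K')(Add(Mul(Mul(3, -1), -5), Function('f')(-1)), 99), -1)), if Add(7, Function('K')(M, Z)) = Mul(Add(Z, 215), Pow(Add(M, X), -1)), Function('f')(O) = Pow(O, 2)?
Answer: Rational(-1666910, 201) ≈ -8293.1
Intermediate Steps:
X = -86
Function('K')(M, Z) = Add(-7, Mul(Pow(Add(-86, M), -1), Add(215, Z))) (Function('K')(M, Z) = Add(-7, Mul(Add(Z, 215), Pow(Add(M, -86), -1))) = Add(-7, Mul(Add(215, Z), Pow(Add(-86, M), -1))) = Add(-7, Mul(Pow(Add(-86, M), -1), Add(215, Z))))
Mul(95252, Pow(Function('K')(Add(Mul(Mul(3, -1), -5), Function('f')(-1)), 99), -1)) = Mul(95252, Pow(Mul(Pow(Add(-86, Add(Mul(Mul(3, -1), -5), Pow(-1, 2))), -1), Add(817, 99, Mul(-7, Add(Mul(Mul(3, -1), -5), Pow(-1, 2))))), -1)) = Mul(95252, Pow(Mul(Pow(Add(-86, Add(Mul(-3, -5), 1)), -1), Add(817, 99, Mul(-7, Add(Mul(-3, -5), 1)))), -1)) = Mul(95252, Pow(Mul(Pow(Add(-86, Add(15, 1)), -1), Add(817, 99, Mul(-7, Add(15, 1)))), -1)) = Mul(95252, Pow(Mul(Pow(Add(-86, 16), -1), Add(817, 99, Mul(-7, 16))), -1)) = Mul(95252, Pow(Mul(Pow(-70, -1), Add(817, 99, -112)), -1)) = Mul(95252, Pow(Mul(Rational(-1, 70), 804), -1)) = Mul(95252, Pow(Rational(-402, 35), -1)) = Mul(95252, Rational(-35, 402)) = Rational(-1666910, 201)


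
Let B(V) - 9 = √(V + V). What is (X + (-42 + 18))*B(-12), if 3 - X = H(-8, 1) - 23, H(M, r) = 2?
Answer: 0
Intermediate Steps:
X = 24 (X = 3 - (2 - 23) = 3 - 1*(-21) = 3 + 21 = 24)
B(V) = 9 + √2*√V (B(V) = 9 + √(V + V) = 9 + √(2*V) = 9 + √2*√V)
(X + (-42 + 18))*B(-12) = (24 + (-42 + 18))*(9 + √2*√(-12)) = (24 - 24)*(9 + √2*(2*I*√3)) = 0*(9 + 2*I*√6) = 0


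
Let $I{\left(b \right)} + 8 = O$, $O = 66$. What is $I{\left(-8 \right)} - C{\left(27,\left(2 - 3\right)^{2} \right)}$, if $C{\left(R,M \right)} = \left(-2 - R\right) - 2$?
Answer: $89$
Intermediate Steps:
$I{\left(b \right)} = 58$ ($I{\left(b \right)} = -8 + 66 = 58$)
$C{\left(R,M \right)} = -4 - R$
$I{\left(-8 \right)} - C{\left(27,\left(2 - 3\right)^{2} \right)} = 58 - \left(-4 - 27\right) = 58 - -31 = 58 + 31 = 89$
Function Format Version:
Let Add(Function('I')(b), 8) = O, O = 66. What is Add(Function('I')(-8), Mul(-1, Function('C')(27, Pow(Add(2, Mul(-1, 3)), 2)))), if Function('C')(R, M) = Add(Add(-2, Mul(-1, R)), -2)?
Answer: 89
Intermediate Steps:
Function('I')(b) = 58 (Function('I')(b) = Add(-8, 66) = 58)
Function('C')(R, M) = Add(-4, Mul(-1, R))
Add(Function('I')(-8), Mul(-1, Function('C')(27, Pow(Add(2, Mul(-1, 3)), 2)))) = Add(58, Mul(-1, Add(-4, Mul(-1, 27)))) = Add(58, Mul(-1, Add(-4, -27))) = Add(58, Mul(-1, -31)) = Add(58, 31) = 89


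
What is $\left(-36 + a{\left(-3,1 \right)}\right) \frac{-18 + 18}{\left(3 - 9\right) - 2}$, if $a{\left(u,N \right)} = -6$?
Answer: $0$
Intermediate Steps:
$\left(-36 + a{\left(-3,1 \right)}\right) \frac{-18 + 18}{\left(3 - 9\right) - 2} = \left(-36 - 6\right) \frac{-18 + 18}{\left(3 - 9\right) - 2} = - 42 \frac{0}{\left(3 - 9\right) - 2} = - 42 \frac{0}{-6 - 2} = - 42 \frac{0}{-8} = - 42 \cdot 0 \left(- \frac{1}{8}\right) = \left(-42\right) 0 = 0$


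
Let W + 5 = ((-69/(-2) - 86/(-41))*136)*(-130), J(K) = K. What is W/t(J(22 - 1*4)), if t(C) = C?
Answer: -8843015/246 ≈ -35947.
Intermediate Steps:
W = -26529045/41 (W = -5 + ((-69/(-2) - 86/(-41))*136)*(-130) = -5 + ((-69*(-½) - 86*(-1/41))*136)*(-130) = -5 + ((69/2 + 86/41)*136)*(-130) = -5 + ((3001/82)*136)*(-130) = -5 + (204068/41)*(-130) = -5 - 26528840/41 = -26529045/41 ≈ -6.4705e+5)
W/t(J(22 - 1*4)) = -26529045/(41*(22 - 1*4)) = -26529045/(41*(22 - 4)) = -26529045/41/18 = -26529045/41*1/18 = -8843015/246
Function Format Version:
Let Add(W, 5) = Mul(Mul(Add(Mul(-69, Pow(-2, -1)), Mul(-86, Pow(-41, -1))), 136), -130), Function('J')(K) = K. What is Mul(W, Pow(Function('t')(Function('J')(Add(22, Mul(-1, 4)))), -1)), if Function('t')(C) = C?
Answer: Rational(-8843015, 246) ≈ -35947.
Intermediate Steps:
W = Rational(-26529045, 41) (W = Add(-5, Mul(Mul(Add(Mul(-69, Pow(-2, -1)), Mul(-86, Pow(-41, -1))), 136), -130)) = Add(-5, Mul(Mul(Add(Mul(-69, Rational(-1, 2)), Mul(-86, Rational(-1, 41))), 136), -130)) = Add(-5, Mul(Mul(Add(Rational(69, 2), Rational(86, 41)), 136), -130)) = Add(-5, Mul(Mul(Rational(3001, 82), 136), -130)) = Add(-5, Mul(Rational(204068, 41), -130)) = Add(-5, Rational(-26528840, 41)) = Rational(-26529045, 41) ≈ -6.4705e+5)
Mul(W, Pow(Function('t')(Function('J')(Add(22, Mul(-1, 4)))), -1)) = Mul(Rational(-26529045, 41), Pow(Add(22, Mul(-1, 4)), -1)) = Mul(Rational(-26529045, 41), Pow(Add(22, -4), -1)) = Mul(Rational(-26529045, 41), Pow(18, -1)) = Mul(Rational(-26529045, 41), Rational(1, 18)) = Rational(-8843015, 246)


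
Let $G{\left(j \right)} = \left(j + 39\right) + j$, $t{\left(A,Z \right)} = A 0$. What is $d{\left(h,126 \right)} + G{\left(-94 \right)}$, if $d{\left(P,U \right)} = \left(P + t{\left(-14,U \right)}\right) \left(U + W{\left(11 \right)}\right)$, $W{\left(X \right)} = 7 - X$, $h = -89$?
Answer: $-11007$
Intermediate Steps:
$t{\left(A,Z \right)} = 0$
$G{\left(j \right)} = 39 + 2 j$ ($G{\left(j \right)} = \left(39 + j\right) + j = 39 + 2 j$)
$d{\left(P,U \right)} = P \left(-4 + U\right)$ ($d{\left(P,U \right)} = \left(P + 0\right) \left(U + \left(7 - 11\right)\right) = P \left(U + \left(7 - 11\right)\right) = P \left(U - 4\right) = P \left(-4 + U\right)$)
$d{\left(h,126 \right)} + G{\left(-94 \right)} = - 89 \left(-4 + 126\right) + \left(39 + 2 \left(-94\right)\right) = \left(-89\right) 122 + \left(39 - 188\right) = -10858 - 149 = -11007$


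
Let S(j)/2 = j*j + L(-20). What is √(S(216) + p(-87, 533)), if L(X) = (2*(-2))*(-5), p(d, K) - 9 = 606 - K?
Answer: √93434 ≈ 305.67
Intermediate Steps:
p(d, K) = 615 - K (p(d, K) = 9 + (606 - K) = 615 - K)
L(X) = 20 (L(X) = -4*(-5) = 20)
S(j) = 40 + 2*j² (S(j) = 2*(j*j + 20) = 2*(j² + 20) = 2*(20 + j²) = 40 + 2*j²)
√(S(216) + p(-87, 533)) = √((40 + 2*216²) + (615 - 1*533)) = √((40 + 2*46656) + (615 - 533)) = √((40 + 93312) + 82) = √(93352 + 82) = √93434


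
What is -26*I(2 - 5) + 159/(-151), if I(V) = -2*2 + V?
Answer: 27323/151 ≈ 180.95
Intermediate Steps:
I(V) = -4 + V
-26*I(2 - 5) + 159/(-151) = -26*(-4 + (2 - 5)) + 159/(-151) = -26*(-4 - 3) + 159*(-1/151) = -26*(-7) - 159/151 = 182 - 159/151 = 27323/151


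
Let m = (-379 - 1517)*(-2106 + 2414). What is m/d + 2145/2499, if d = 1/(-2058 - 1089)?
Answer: 1530843498283/833 ≈ 1.8377e+9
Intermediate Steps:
m = -583968 (m = -1896*308 = -583968)
d = -1/3147 (d = 1/(-3147) = -1/3147 ≈ -0.00031776)
m/d + 2145/2499 = -583968/(-1/3147) + 2145/2499 = -583968*(-3147) + 2145*(1/2499) = 1837747296 + 715/833 = 1530843498283/833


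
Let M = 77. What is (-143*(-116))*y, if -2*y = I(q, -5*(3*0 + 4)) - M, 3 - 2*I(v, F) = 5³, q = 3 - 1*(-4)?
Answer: 1144572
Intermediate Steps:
q = 7 (q = 3 + 4 = 7)
I(v, F) = -61 (I(v, F) = 3/2 - ½*5³ = 3/2 - ½*125 = 3/2 - 125/2 = -61)
y = 69 (y = -(-61 - 1*77)/2 = -(-61 - 77)/2 = -½*(-138) = 69)
(-143*(-116))*y = -143*(-116)*69 = 16588*69 = 1144572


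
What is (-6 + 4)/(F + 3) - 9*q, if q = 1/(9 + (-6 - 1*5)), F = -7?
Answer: 5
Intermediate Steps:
q = -½ (q = 1/(9 + (-6 - 5)) = 1/(9 - 11) = 1/(-2) = -½ ≈ -0.50000)
(-6 + 4)/(F + 3) - 9*q = (-6 + 4)/(-7 + 3) - 9*(-½) = -2/(-4) + 9/2 = -2*(-¼) + 9/2 = ½ + 9/2 = 5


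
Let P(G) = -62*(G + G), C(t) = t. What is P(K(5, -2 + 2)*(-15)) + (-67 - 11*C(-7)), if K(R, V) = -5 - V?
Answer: -9290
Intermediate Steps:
P(G) = -124*G
P(K(5, -2 + 2)*(-15)) + (-67 - 11*C(-7)) = -124*(-5 - (-2 + 2))*(-15) + (-67 - 11*(-7)) = -124*(-5 - 1*0)*(-15) + (-67 + 77) = -124*(-5 + 0)*(-15) + 10 = -(-620)*(-15) + 10 = -124*75 + 10 = -9300 + 10 = -9290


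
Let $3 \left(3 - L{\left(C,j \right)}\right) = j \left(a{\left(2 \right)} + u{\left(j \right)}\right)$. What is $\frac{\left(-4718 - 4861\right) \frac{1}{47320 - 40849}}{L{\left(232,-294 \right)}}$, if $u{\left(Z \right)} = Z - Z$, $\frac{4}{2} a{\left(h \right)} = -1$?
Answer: $\frac{3193}{99222} \approx 0.03218$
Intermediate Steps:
$a{\left(h \right)} = - \frac{1}{2}$ ($a{\left(h \right)} = \frac{1}{2} \left(-1\right) = - \frac{1}{2}$)
$u{\left(Z \right)} = 0$
$L{\left(C,j \right)} = 3 + \frac{j}{6}$ ($L{\left(C,j \right)} = 3 - \frac{j \left(- \frac{1}{2} + 0\right)}{3} = 3 - \frac{j \left(- \frac{1}{2}\right)}{3} = 3 - \frac{\left(- \frac{1}{2}\right) j}{3} = 3 + \frac{j}{6}$)
$\frac{\left(-4718 - 4861\right) \frac{1}{47320 - 40849}}{L{\left(232,-294 \right)}} = \frac{\left(-4718 - 4861\right) \frac{1}{47320 - 40849}}{3 + \frac{1}{6} \left(-294\right)} = \frac{\left(-9579\right) \frac{1}{6471}}{3 - 49} = \frac{\left(-9579\right) \frac{1}{6471}}{-46} = \left(- \frac{3193}{2157}\right) \left(- \frac{1}{46}\right) = \frac{3193}{99222}$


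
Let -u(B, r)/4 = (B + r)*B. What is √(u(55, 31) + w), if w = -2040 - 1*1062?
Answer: 11*I*√182 ≈ 148.4*I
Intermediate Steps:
w = -3102 (w = -2040 - 1062 = -3102)
u(B, r) = -4*B*(B + r) (u(B, r) = -4*(B + r)*B = -4*B*(B + r))
√(u(55, 31) + w) = √(-4*55*(55 + 31) - 3102) = √(-4*55*86 - 3102) = √(-18920 - 3102) = √(-22022) = 11*I*√182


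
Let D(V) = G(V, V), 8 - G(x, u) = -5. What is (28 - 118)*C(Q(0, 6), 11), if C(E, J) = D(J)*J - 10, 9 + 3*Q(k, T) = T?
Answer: -11970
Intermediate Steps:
G(x, u) = 13 (G(x, u) = 8 - 1*(-5) = 8 + 5 = 13)
Q(k, T) = -3 + T/3
D(V) = 13
C(E, J) = -10 + 13*J (C(E, J) = 13*J - 10 = -10 + 13*J)
(28 - 118)*C(Q(0, 6), 11) = (28 - 118)*(-10 + 13*11) = -90*(-10 + 143) = -90*133 = -11970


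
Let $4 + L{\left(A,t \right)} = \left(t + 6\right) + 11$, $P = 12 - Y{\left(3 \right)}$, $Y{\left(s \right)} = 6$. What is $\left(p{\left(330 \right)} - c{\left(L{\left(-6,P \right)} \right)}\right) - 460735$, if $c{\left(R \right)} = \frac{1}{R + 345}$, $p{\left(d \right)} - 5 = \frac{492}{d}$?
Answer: $- \frac{9223784807}{20020} \approx -4.6073 \cdot 10^{5}$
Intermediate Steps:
$P = 6$ ($P = 12 - 6 = 6$)
$p{\left(d \right)} = 5 + \frac{492}{d}$
$L{\left(A,t \right)} = 13 + t$ ($L{\left(A,t \right)} = -4 + \left(\left(t + 6\right) + 11\right) = -4 + \left(\left(6 + t\right) + 11\right) = -4 + \left(17 + t\right) = 13 + t$)
$c{\left(R \right)} = \frac{1}{345 + R}$
$\left(p{\left(330 \right)} - c{\left(L{\left(-6,P \right)} \right)}\right) - 460735 = \left(\left(5 + \frac{492}{330}\right) - \frac{1}{345 + \left(13 + 6\right)}\right) - 460735 = \left(\left(5 + 492 \cdot \frac{1}{330}\right) - \frac{1}{345 + 19}\right) - 460735 = \left(\left(5 + \frac{82}{55}\right) - \frac{1}{364}\right) - 460735 = \left(\frac{357}{55} - \frac{1}{364}\right) - 460735 = \frac{129893}{20020} - 460735 = - \frac{9223784807}{20020}$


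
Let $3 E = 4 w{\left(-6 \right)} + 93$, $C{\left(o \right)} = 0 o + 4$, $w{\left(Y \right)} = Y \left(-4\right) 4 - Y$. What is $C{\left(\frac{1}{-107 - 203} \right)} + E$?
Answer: $171$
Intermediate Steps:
$w{\left(Y \right)} = - 17 Y$ ($w{\left(Y \right)} = - 4 Y 4 - Y = - 16 Y - Y = - 17 Y$)
$C{\left(o \right)} = 4$ ($C{\left(o \right)} = 0 + 4 = 4$)
$E = 167$ ($E = \frac{4 \left(\left(-17\right) \left(-6\right)\right) + 93}{3} = \frac{4 \cdot 102 + 93}{3} = \frac{408 + 93}{3} = \frac{1}{3} \cdot 501 = 167$)
$C{\left(\frac{1}{-107 - 203} \right)} + E = 4 + 167 = 171$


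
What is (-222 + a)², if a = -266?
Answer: 238144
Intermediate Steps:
(-222 + a)² = (-222 - 266)² = (-488)² = 238144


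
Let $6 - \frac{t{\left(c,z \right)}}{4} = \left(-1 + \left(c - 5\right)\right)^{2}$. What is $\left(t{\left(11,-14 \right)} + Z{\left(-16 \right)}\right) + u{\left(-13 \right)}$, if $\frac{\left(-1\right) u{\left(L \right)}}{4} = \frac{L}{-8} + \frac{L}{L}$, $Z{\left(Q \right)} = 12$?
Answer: $- \frac{149}{2} \approx -74.5$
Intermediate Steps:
$u{\left(L \right)} = -4 + \frac{L}{2}$ ($u{\left(L \right)} = - 4 \left(\frac{L}{-8} + \frac{L}{L}\right) = - 4 \left(L \left(- \frac{1}{8}\right) + 1\right) = - 4 \left(- \frac{L}{8} + 1\right) = - 4 \left(1 - \frac{L}{8}\right) = -4 + \frac{L}{2}$)
$t{\left(c,z \right)} = 24 - 4 \left(-6 + c\right)^{2}$ ($t{\left(c,z \right)} = 24 - 4 \left(-1 + \left(c - 5\right)\right)^{2} = 24 - 4 \left(-1 + \left(-5 + c\right)\right)^{2} = 24 - 4 \left(-6 + c\right)^{2}$)
$\left(t{\left(11,-14 \right)} + Z{\left(-16 \right)}\right) + u{\left(-13 \right)} = \left(\left(24 - 4 \left(-6 + 11\right)^{2}\right) + 12\right) + \left(-4 + \frac{1}{2} \left(-13\right)\right) = \left(\left(24 - 4 \cdot 5^{2}\right) + 12\right) - \frac{21}{2} = \left(\left(24 - 100\right) + 12\right) - \frac{21}{2} = \left(-76 + 12\right) - \frac{21}{2} = -64 - \frac{21}{2} = - \frac{149}{2}$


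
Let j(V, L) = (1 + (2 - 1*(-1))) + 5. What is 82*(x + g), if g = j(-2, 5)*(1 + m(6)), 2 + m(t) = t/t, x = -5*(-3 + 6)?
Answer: -1230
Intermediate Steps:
x = -15 (x = -5*3 = -15)
m(t) = -1 (m(t) = -2 + t/t = -2 + 1 = -1)
j(V, L) = 9 (j(V, L) = (1 + (2 + 1)) + 5 = (1 + 3) + 5 = 4 + 5 = 9)
g = 0 (g = 9*(1 - 1) = 9*0 = 0)
82*(x + g) = 82*(-15 + 0) = 82*(-15) = -1230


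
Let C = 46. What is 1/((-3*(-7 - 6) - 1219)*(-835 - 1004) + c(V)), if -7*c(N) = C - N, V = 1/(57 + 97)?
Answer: 1078/2339274477 ≈ 4.6083e-7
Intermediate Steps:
V = 1/154 ≈ 0.0064935
c(N) = -46/7 + N/7 (c(N) = -(46 - N)/7 = -46/7 + N/7)
1/((-3*(-7 - 6) - 1219)*(-835 - 1004) + c(V)) = 1/((-3*(-7 - 6) - 1219)*(-835 - 1004) + (-46/7 + (⅐)*(1/154))) = 1/((-3*(-13) - 1219)*(-1839) + (-46/7 + 1/1078)) = 1/((39 - 1219)*(-1839) - 7083/1078) = 1/(-1180*(-1839) - 7083/1078) = 1/(2170020 - 7083/1078) = 1/(2339274477/1078) = 1078/2339274477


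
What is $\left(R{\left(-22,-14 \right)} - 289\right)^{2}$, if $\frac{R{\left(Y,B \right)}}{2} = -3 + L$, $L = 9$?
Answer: $76729$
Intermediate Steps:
$R{\left(Y,B \right)} = 12$ ($R{\left(Y,B \right)} = 2 \left(-3 + 9\right) = 2 \cdot 6 = 12$)
$\left(R{\left(-22,-14 \right)} - 289\right)^{2} = \left(12 - 289\right)^{2} = \left(-277\right)^{2} = 76729$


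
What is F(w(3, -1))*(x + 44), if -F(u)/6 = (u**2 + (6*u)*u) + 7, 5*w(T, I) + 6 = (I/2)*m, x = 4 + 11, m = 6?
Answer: -262668/25 ≈ -10507.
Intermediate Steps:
x = 15
w(T, I) = -6/5 + 3*I/5 (w(T, I) = -6/5 + ((I/2)*6)/5 = -6/5 + (3*I)/5 = -6/5 + 3*I/5)
F(u) = -42 - 42*u**2 (F(u) = -6*((u**2 + (6*u)*u) + 7) = -6*((u**2 + 6*u**2) + 7) = -6*(7*u**2 + 7) = -6*(7 + 7*u**2) = -42 - 42*u**2)
F(w(3, -1))*(x + 44) = (-42 - 42*(-6/5 + (3/5)*(-1))**2)*(15 + 44) = (-42 - 42*(-6/5 - 3/5)**2)*59 = (-42 - 42*(-9/5)**2)*59 = (-42 - 42*81/25)*59 = (-42 - 3402/25)*59 = -4452/25*59 = -262668/25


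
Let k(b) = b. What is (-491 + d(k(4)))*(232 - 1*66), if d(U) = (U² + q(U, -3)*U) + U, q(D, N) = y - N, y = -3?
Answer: -78186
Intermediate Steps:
q(D, N) = -3 - N
d(U) = U + U² (d(U) = (U² + (-3 - 1*(-3))*U) + U = (U² + (-3 + 3)*U) + U = (U² + 0*U) + U = (U² + 0) + U = U² + U = U + U²)
(-491 + d(k(4)))*(232 - 1*66) = (-491 + 4*(1 + 4))*(232 - 1*66) = (-491 + 4*5)*(232 - 66) = (-491 + 20)*166 = -471*166 = -78186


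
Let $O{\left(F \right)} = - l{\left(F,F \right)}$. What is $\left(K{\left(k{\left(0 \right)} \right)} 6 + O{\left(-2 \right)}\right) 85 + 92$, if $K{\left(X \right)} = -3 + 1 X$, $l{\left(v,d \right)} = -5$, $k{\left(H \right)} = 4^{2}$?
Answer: $7147$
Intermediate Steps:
$k{\left(H \right)} = 16$
$K{\left(X \right)} = -3 + X$
$O{\left(F \right)} = 5$ ($O{\left(F \right)} = \left(-1\right) \left(-5\right) = 5$)
$\left(K{\left(k{\left(0 \right)} \right)} 6 + O{\left(-2 \right)}\right) 85 + 92 = \left(\left(-3 + 16\right) 6 + 5\right) 85 + 92 = \left(13 \cdot 6 + 5\right) 85 + 92 = \left(78 + 5\right) 85 + 92 = 83 \cdot 85 + 92 = 7055 + 92 = 7147$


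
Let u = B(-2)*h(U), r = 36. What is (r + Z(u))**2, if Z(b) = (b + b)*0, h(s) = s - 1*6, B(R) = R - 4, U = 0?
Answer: 1296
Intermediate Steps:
B(R) = -4 + R
h(s) = -6 + s (h(s) = s - 6 = -6 + s)
u = 36 (u = (-4 - 2)*(-6 + 0) = -6*(-6) = 36)
Z(b) = 0 (Z(b) = (2*b)*0 = 0)
(r + Z(u))**2 = (36 + 0)**2 = 36**2 = 1296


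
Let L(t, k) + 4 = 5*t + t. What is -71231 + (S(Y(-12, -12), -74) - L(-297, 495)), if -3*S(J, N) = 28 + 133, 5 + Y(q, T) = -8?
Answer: -208496/3 ≈ -69499.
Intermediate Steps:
Y(q, T) = -13 (Y(q, T) = -5 - 8 = -13)
L(t, k) = -4 + 6*t (L(t, k) = -4 + (5*t + t) = -4 + 6*t)
S(J, N) = -161/3 (S(J, N) = -(28 + 133)/3 = -⅓*161 = -161/3)
-71231 + (S(Y(-12, -12), -74) - L(-297, 495)) = -71231 + (-161/3 - (-4 + 6*(-297))) = -71231 + (-161/3 - (-4 - 1782)) = -71231 + (-161/3 - 1*(-1786)) = -71231 + (-161/3 + 1786) = -71231 + 5197/3 = -208496/3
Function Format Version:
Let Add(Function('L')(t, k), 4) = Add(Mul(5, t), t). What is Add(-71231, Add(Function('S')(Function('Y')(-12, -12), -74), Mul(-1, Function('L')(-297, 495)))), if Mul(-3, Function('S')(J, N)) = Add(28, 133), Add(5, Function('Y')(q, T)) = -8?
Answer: Rational(-208496, 3) ≈ -69499.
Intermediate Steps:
Function('Y')(q, T) = -13 (Function('Y')(q, T) = Add(-5, -8) = -13)
Function('L')(t, k) = Add(-4, Mul(6, t)) (Function('L')(t, k) = Add(-4, Add(Mul(5, t), t)) = Add(-4, Mul(6, t)))
Function('S')(J, N) = Rational(-161, 3) (Function('S')(J, N) = Mul(Rational(-1, 3), Add(28, 133)) = Mul(Rational(-1, 3), 161) = Rational(-161, 3))
Add(-71231, Add(Function('S')(Function('Y')(-12, -12), -74), Mul(-1, Function('L')(-297, 495)))) = Add(-71231, Add(Rational(-161, 3), Mul(-1, Add(-4, Mul(6, -297))))) = Add(-71231, Add(Rational(-161, 3), Mul(-1, Add(-4, -1782)))) = Add(-71231, Add(Rational(-161, 3), Mul(-1, -1786))) = Add(-71231, Add(Rational(-161, 3), 1786)) = Add(-71231, Rational(5197, 3)) = Rational(-208496, 3)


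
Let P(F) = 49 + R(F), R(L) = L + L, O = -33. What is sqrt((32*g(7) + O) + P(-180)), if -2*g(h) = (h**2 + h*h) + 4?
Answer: 2*I*sqrt(494) ≈ 44.452*I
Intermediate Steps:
g(h) = -2 - h**2 (g(h) = -((h**2 + h*h) + 4)/2 = -((h**2 + h**2) + 4)/2 = -(2*h**2 + 4)/2 = -(4 + 2*h**2)/2 = -2 - h**2)
R(L) = 2*L
P(F) = 49 + 2*F
sqrt((32*g(7) + O) + P(-180)) = sqrt((32*(-2 - 1*7**2) - 33) + (49 + 2*(-180))) = sqrt((32*(-2 - 1*49) - 33) + (49 - 360)) = sqrt((32*(-2 - 49) - 33) - 311) = sqrt((32*(-51) - 33) - 311) = sqrt((-1632 - 33) - 311) = sqrt(-1665 - 311) = sqrt(-1976) = 2*I*sqrt(494)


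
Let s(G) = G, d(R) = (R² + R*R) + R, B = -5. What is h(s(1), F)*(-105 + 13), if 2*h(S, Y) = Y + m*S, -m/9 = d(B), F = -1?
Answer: 18676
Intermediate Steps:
d(R) = R + 2*R² (d(R) = (R² + R²) + R = 2*R² + R = R + 2*R²)
m = -405 (m = -(-45)*(1 + 2*(-5)) = -(-45)*(1 - 10) = -(-45)*(-9) = -9*45 = -405)
h(S, Y) = Y/2 - 405*S/2 (h(S, Y) = (Y - 405*S)/2 = Y/2 - 405*S/2)
h(s(1), F)*(-105 + 13) = ((½)*(-1) - 405/2*1)*(-105 + 13) = (-½ - 405/2)*(-92) = -203*(-92) = 18676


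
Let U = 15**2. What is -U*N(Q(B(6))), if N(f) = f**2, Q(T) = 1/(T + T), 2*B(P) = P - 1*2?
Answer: -225/16 ≈ -14.063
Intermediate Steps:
B(P) = -1 + P/2 (B(P) = (P - 1*2)/2 = (P - 2)/2 = (-2 + P)/2 = -1 + P/2)
Q(T) = 1/(2*T)
U = 225
-U*N(Q(B(6))) = -225*(1/(2*(-1 + (1/2)*6)))**2 = -225*(1/(2*(-1 + 3)))**2 = -225*((1/2)/2)**2 = -225*((1/2)*(1/2))**2 = -225*(1/4)**2 = -225/16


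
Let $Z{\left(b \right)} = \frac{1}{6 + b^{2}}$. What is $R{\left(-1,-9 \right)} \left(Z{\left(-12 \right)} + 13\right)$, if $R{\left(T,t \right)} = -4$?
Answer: $- \frac{3902}{75} \approx -52.027$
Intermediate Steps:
$R{\left(-1,-9 \right)} \left(Z{\left(-12 \right)} + 13\right) = - 4 \left(\frac{1}{6 + \left(-12\right)^{2}} + 13\right) = - 4 \left(\frac{1}{6 + 144} + 13\right) = - 4 \left(\frac{1}{150} + 13\right) = \left(-4\right) \frac{1951}{150} = - \frac{3902}{75}$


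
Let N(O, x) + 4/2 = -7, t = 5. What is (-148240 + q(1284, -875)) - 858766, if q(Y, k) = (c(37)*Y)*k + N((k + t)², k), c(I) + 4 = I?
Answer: -38082515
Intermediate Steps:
N(O, x) = -9 (N(O, x) = -2 - 7 = -9)
c(I) = -4 + I
q(Y, k) = -9 + 33*Y*k (q(Y, k) = ((-4 + 37)*Y)*k - 9 = (33*Y)*k - 9 = 33*Y*k - 9 = -9 + 33*Y*k)
(-148240 + q(1284, -875)) - 858766 = (-148240 + (-9 + 33*1284*(-875))) - 858766 = (-148240 + (-9 - 37075500)) - 858766 = (-148240 - 37075509) - 858766 = -37223749 - 858766 = -38082515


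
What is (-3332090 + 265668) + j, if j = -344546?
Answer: -3410968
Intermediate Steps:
(-3332090 + 265668) + j = (-3332090 + 265668) - 344546 = -3066422 - 344546 = -3410968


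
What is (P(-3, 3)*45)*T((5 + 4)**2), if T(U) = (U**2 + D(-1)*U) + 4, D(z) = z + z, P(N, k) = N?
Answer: -864405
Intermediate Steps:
D(z) = 2*z
T(U) = 4 + U**2 - 2*U (T(U) = (U**2 + (2*(-1))*U) + 4 = (U**2 - 2*U) + 4 = 4 + U**2 - 2*U)
(P(-3, 3)*45)*T((5 + 4)**2) = (-3*45)*(4 + ((5 + 4)**2)**2 - 2*(5 + 4)**2) = -135*(4 + (9**2)**2 - 2*9**2) = -135*(4 + 81**2 - 2*81) = -135*(4 + 6561 - 162) = -135*6403 = -864405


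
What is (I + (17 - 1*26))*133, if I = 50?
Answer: 5453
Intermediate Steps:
(I + (17 - 1*26))*133 = (50 + (17 - 1*26))*133 = (50 + (17 - 26))*133 = (50 - 9)*133 = 41*133 = 5453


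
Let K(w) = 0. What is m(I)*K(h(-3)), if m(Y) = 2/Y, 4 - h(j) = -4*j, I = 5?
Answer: 0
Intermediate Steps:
h(j) = 4 + 4*j (h(j) = 4 - (-4)*j = 4 + 4*j)
m(I)*K(h(-3)) = (2/5)*0 = 0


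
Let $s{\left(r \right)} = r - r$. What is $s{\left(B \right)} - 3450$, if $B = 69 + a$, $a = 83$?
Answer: $-3450$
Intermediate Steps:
$B = 152$ ($B = 69 + 83 = 152$)
$s{\left(r \right)} = 0$
$s{\left(B \right)} - 3450 = 0 - 3450 = -3450$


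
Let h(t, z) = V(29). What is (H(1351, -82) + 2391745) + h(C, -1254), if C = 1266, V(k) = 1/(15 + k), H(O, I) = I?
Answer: 105233173/44 ≈ 2.3917e+6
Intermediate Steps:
h(t, z) = 1/44 (h(t, z) = 1/(15 + 29) = 1/44)
(H(1351, -82) + 2391745) + h(C, -1254) = (-82 + 2391745) + 1/44 = 2391663 + 1/44 = 105233173/44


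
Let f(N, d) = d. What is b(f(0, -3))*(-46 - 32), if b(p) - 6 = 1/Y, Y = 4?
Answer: -975/2 ≈ -487.50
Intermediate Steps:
b(p) = 25/4 (b(p) = 6 + 1/4 = 6 + ¼ = 25/4)
b(f(0, -3))*(-46 - 32) = 25*(-46 - 32)/4 = (25/4)*(-78) = -975/2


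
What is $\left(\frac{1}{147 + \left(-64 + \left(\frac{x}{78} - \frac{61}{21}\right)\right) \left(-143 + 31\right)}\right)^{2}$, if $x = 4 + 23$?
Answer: $\frac{1521}{87889124521} \approx 1.7306 \cdot 10^{-8}$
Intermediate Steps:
$x = 27$
$\left(\frac{1}{147 + \left(-64 + \left(\frac{x}{78} - \frac{61}{21}\right)\right) \left(-143 + 31\right)}\right)^{2} = \left(\frac{1}{147 + \left(-64 + \left(\frac{27}{78} - \frac{61}{21}\right)\right) \left(-143 + 31\right)}\right)^{2} = \left(\frac{1}{147 + \left(-64 + \left(27 \cdot \frac{1}{78} - \frac{61}{21}\right)\right) \left(-112\right)}\right)^{2} = \left(\frac{1}{147 + \left(-64 + \left(\frac{9}{26} - \frac{61}{21}\right)\right) \left(-112\right)}\right)^{2} = \left(\frac{1}{147 + \left(-64 - \frac{1397}{546}\right) \left(-112\right)}\right)^{2} = \left(\frac{1}{147 - - \frac{290728}{39}}\right)^{2} = \left(\frac{1}{147 + \frac{290728}{39}}\right)^{2} = \left(\frac{1}{\frac{296461}{39}}\right)^{2} = \left(\frac{39}{296461}\right)^{2} = \frac{1521}{87889124521}$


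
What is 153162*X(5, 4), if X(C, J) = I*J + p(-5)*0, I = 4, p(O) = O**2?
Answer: 2450592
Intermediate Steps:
X(C, J) = 4*J (X(C, J) = 4*J + (-5)**2*0 = 4*J + 25*0 = 4*J + 0 = 4*J)
153162*X(5, 4) = 153162*(4*4) = 153162*16 = 2450592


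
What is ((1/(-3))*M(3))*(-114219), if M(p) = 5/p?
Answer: 63455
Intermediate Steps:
((1/(-3))*M(3))*(-114219) = ((1/(-3))*(5/3))*(-114219) = ((1*(-⅓))*(5*(⅓)))*(-114219) = -⅓*5/3*(-114219) = -5/9*(-114219) = 63455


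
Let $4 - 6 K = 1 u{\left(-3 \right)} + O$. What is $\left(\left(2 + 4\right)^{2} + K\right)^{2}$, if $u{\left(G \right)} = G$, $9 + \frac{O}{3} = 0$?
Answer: $\frac{15625}{9} \approx 1736.1$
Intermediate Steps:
$O = -27$ ($O = -27 + 3 \cdot 0 = -27 + 0 = -27$)
$K = \frac{17}{3}$ ($K = \frac{2}{3} - \frac{1 \left(-3\right) - 27}{6} = \frac{2}{3} - \frac{-3 - 27}{6} = \frac{2}{3} - -5 = \frac{2}{3} + 5 = \frac{17}{3} \approx 5.6667$)
$\left(\left(2 + 4\right)^{2} + K\right)^{2} = \left(\left(2 + 4\right)^{2} + \frac{17}{3}\right)^{2} = \left(6^{2} + \frac{17}{3}\right)^{2} = \left(36 + \frac{17}{3}\right)^{2} = \left(\frac{125}{3}\right)^{2} = \frac{15625}{9}$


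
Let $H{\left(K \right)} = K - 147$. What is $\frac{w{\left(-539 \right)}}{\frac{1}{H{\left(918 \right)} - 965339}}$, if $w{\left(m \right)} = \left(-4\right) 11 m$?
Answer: $-22875694688$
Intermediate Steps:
$w{\left(m \right)} = - 44 m$
$H{\left(K \right)} = -147 + K$
$\frac{w{\left(-539 \right)}}{\frac{1}{H{\left(918 \right)} - 965339}} = \frac{\left(-44\right) \left(-539\right)}{\frac{1}{\left(-147 + 918\right) - 965339}} = \frac{23716}{\frac{1}{771 - 965339}} = \frac{23716}{\frac{1}{-964568}} = \frac{23716}{- \frac{1}{964568}} = 23716 \left(-964568\right) = -22875694688$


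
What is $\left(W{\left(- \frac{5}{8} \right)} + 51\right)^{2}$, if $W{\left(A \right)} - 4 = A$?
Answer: $\frac{189225}{64} \approx 2956.6$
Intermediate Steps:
$W{\left(A \right)} = 4 + A$
$\left(W{\left(- \frac{5}{8} \right)} + 51\right)^{2} = \left(\left(4 - \frac{5}{8}\right) + 51\right)^{2} = \left(\frac{27}{8} + 51\right)^{2} = \left(\frac{435}{8}\right)^{2} = \frac{189225}{64}$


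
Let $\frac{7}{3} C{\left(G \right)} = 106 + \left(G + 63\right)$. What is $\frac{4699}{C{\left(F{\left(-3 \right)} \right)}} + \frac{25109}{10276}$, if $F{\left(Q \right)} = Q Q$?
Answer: $\frac{25101191}{391956} \approx 64.041$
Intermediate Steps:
$F{\left(Q \right)} = Q^{2}$
$C{\left(G \right)} = \frac{507}{7} + \frac{3 G}{7}$ ($C{\left(G \right)} = \frac{3 \left(106 + \left(G + 63\right)\right)}{7} = \frac{3 \left(106 + \left(63 + G\right)\right)}{7} = \frac{3 \left(169 + G\right)}{7} = \frac{507}{7} + \frac{3 G}{7}$)
$\frac{4699}{C{\left(F{\left(-3 \right)} \right)}} + \frac{25109}{10276} = \frac{4699}{\frac{507}{7} + \frac{3 \left(-3\right)^{2}}{7}} + \frac{25109}{10276} = \frac{4699}{\frac{507}{7} + \frac{3}{7} \cdot 9} + 25109 \cdot \frac{1}{10276} = \frac{4699}{\frac{507}{7} + \frac{27}{7}} + \frac{3587}{1468} = \frac{4699}{\frac{534}{7}} + \frac{3587}{1468} = 4699 \cdot \frac{7}{534} + \frac{3587}{1468} = \frac{32893}{534} + \frac{3587}{1468} = \frac{25101191}{391956}$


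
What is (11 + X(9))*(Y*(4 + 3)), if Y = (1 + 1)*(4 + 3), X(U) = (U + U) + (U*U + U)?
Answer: 11662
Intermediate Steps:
X(U) = U² + 3*U (X(U) = 2*U + (U² + U) = 2*U + (U + U²) = U² + 3*U)
Y = 14 (Y = 2*7 = 14)
(11 + X(9))*(Y*(4 + 3)) = (11 + 9*(3 + 9))*(14*(4 + 3)) = (11 + 9*12)*(14*7) = (11 + 108)*98 = 119*98 = 11662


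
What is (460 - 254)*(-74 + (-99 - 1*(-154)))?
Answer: -3914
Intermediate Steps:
(460 - 254)*(-74 + (-99 - 1*(-154))) = 206*(-74 + (-99 + 154)) = 206*(-74 + 55) = 206*(-19) = -3914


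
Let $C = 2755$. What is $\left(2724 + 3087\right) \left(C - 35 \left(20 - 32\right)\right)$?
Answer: $18449925$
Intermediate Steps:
$\left(2724 + 3087\right) \left(C - 35 \left(20 - 32\right)\right) = \left(2724 + 3087\right) \left(2755 - 35 \left(20 - 32\right)\right) = 5811 \left(2755 - -420\right) = 5811 \left(2755 + 420\right) = 5811 \cdot 3175 = 18449925$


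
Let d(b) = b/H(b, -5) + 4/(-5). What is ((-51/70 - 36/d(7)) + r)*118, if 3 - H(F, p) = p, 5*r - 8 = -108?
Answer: -2068009/35 ≈ -59086.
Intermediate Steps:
r = -20 (r = 8/5 + (1/5)*(-108) = 8/5 - 108/5 = -20)
H(F, p) = 3 - p
d(b) = -4/5 + b/8 (d(b) = b/(3 - 1*(-5)) + 4/(-5) = b/(3 + 5) + 4*(-1/5) = b/8 - 4/5 = -4/5 + b/8)
((-51/70 - 36/d(7)) + r)*118 = ((-51/70 - 36/(-4/5 + (1/8)*7)) - 20)*118 = ((-51*1/70 - 36/(-4/5 + 7/8)) - 20)*118 = ((-51/70 - 36/3/40) - 20)*118 = ((-51/70 - 36*40/3) - 20)*118 = ((-51/70 - 480) - 20)*118 = (-33651/70 - 20)*118 = -35051/70*118 = -2068009/35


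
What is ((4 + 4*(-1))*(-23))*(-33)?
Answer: 0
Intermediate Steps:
((4 + 4*(-1))*(-23))*(-33) = ((4 - 4)*(-23))*(-33) = (0*(-23))*(-33) = 0*(-33) = 0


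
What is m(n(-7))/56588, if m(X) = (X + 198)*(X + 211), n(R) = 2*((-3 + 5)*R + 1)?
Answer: 185/329 ≈ 0.56231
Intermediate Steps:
n(R) = 2 + 4*R (n(R) = 2*(2*R + 1) = 2*(1 + 2*R) = 2 + 4*R)
m(X) = (198 + X)*(211 + X)
m(n(-7))/56588 = (41778 + (2 + 4*(-7))**2 + 409*(2 + 4*(-7)))/56588 = (41778 + (2 - 28)**2 + 409*(2 - 28))*(1/56588) = (41778 + (-26)**2 + 409*(-26))*(1/56588) = (41778 + 676 - 10634)*(1/56588) = 31820*(1/56588) = 185/329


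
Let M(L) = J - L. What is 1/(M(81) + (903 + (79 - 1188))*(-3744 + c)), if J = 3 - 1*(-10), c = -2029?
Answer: 1/1189170 ≈ 8.4092e-7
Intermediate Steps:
J = 13 (J = 3 + 10 = 13)
M(L) = 13 - L
1/(M(81) + (903 + (79 - 1188))*(-3744 + c)) = 1/((13 - 1*81) + (903 + (79 - 1188))*(-3744 - 2029)) = 1/((13 - 81) + (903 - 1109)*(-5773)) = 1/(-68 - 206*(-5773)) = 1/(-68 + 1189238) = 1/1189170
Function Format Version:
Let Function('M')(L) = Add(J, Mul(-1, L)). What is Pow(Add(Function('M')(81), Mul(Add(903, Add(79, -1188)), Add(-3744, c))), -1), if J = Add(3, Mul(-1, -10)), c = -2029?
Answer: Rational(1, 1189170) ≈ 8.4092e-7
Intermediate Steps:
J = 13 (J = Add(3, 10) = 13)
Function('M')(L) = Add(13, Mul(-1, L))
Pow(Add(Function('M')(81), Mul(Add(903, Add(79, -1188)), Add(-3744, c))), -1) = Pow(Add(Add(13, Mul(-1, 81)), Mul(Add(903, Add(79, -1188)), Add(-3744, -2029))), -1) = Pow(Add(Add(13, -81), Mul(Add(903, -1109), -5773)), -1) = Pow(Add(-68, Mul(-206, -5773)), -1) = Pow(Add(-68, 1189238), -1) = Pow(1189170, -1) = Rational(1, 1189170)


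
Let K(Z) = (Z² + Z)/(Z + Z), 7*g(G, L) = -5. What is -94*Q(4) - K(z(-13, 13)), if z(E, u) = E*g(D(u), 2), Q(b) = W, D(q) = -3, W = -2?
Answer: 1280/7 ≈ 182.86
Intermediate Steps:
Q(b) = -2
g(G, L) = -5/7 (g(G, L) = (⅐)*(-5) = -5/7)
z(E, u) = -5*E/7 (z(E, u) = E*(-5/7) = -5*E/7)
K(Z) = (Z + Z²)/(2*Z) (K(Z) = (Z + Z²)/((2*Z)) = (Z + Z²)*(1/(2*Z)) = (Z + Z²)/(2*Z))
-94*Q(4) - K(z(-13, 13)) = -94*(-2) - (½ + (-5/7*(-13))/2) = 188 - (½ + (½)*(65/7)) = 188 - (½ + 65/14) = 188 - 1*36/7 = 188 - 36/7 = 1280/7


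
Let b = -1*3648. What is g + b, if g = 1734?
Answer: -1914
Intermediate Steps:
b = -3648
g + b = 1734 - 3648 = -1914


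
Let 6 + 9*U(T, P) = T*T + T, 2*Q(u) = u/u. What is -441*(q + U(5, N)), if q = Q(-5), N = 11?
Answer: -2793/2 ≈ -1396.5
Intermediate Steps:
Q(u) = ½ (Q(u) = (u/u)/2 = (½)*1 = ½)
q = ½ ≈ 0.50000
U(T, P) = -⅔ + T/9 + T²/9 (U(T, P) = -⅔ + (T*T + T)/9 = -⅔ + (T² + T)/9 = -⅔ + (T + T²)/9 = -⅔ + (T/9 + T²/9) = -⅔ + T/9 + T²/9)
-441*(q + U(5, N)) = -441*(½ + (-⅔ + (⅑)*5 + (⅑)*5²)) = -441*(½ + (-⅔ + 5/9 + (⅑)*25)) = -441*(½ + (-⅔ + 5/9 + 25/9)) = -441*(½ + 8/3) = -441*19/6 = -2793/2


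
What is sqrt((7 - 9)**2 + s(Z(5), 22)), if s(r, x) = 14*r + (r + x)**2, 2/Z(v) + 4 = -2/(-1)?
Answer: sqrt(431) ≈ 20.761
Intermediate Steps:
Z(v) = -1 (Z(v) = 2/(-4 - 2/(-1)) = 2/(-4 - 2*(-1)) = 2/(-4 + 2) = 2/(-2) = 2*(-1/2) = -1)
s(r, x) = (r + x)**2 + 14*r
sqrt((7 - 9)**2 + s(Z(5), 22)) = sqrt((7 - 9)**2 + ((-1 + 22)**2 + 14*(-1))) = sqrt((-2)**2 + (21**2 - 14)) = sqrt(4 + (441 - 14)) = sqrt(4 + 427) = sqrt(431)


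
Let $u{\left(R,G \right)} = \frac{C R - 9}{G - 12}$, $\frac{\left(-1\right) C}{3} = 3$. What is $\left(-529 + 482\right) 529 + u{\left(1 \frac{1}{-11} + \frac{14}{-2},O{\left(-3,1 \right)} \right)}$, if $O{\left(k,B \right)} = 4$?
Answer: $- \frac{2188547}{88} \approx -24870.0$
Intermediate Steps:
$C = -9$ ($C = \left(-3\right) 3 = -9$)
$u{\left(R,G \right)} = \frac{-9 - 9 R}{-12 + G}$ ($u{\left(R,G \right)} = \frac{- 9 R - 9}{G - 12} = \frac{-9 - 9 R}{-12 + G}$)
$\left(-529 + 482\right) 529 + u{\left(1 \frac{1}{-11} + \frac{14}{-2},O{\left(-3,1 \right)} \right)} = \left(-529 + 482\right) 529 + \frac{9 \left(-1 - \left(1 \frac{1}{-11} + \frac{14}{-2}\right)\right)}{-12 + 4} = \left(-47\right) 529 + \frac{9 \left(-1 - \left(1 \left(- \frac{1}{11}\right) + 14 \left(- \frac{1}{2}\right)\right)\right)}{-8} = -24863 + 9 \left(- \frac{1}{8}\right) \left(-1 - \left(- \frac{1}{11} - 7\right)\right) = -24863 + 9 \left(- \frac{1}{8}\right) \left(-1 - - \frac{78}{11}\right) = -24863 + 9 \left(- \frac{1}{8}\right) \left(-1 + \frac{78}{11}\right) = -24863 + 9 \left(- \frac{1}{8}\right) \frac{67}{11} = -24863 - \frac{603}{88} = - \frac{2188547}{88}$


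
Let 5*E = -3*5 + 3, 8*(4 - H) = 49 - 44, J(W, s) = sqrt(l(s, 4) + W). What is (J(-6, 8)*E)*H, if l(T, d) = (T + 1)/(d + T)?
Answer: -81*I*sqrt(21)/20 ≈ -18.559*I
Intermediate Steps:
l(T, d) = (1 + T)/(T + d)
J(W, s) = sqrt(W + (1 + s)/(4 + s)) (J(W, s) = sqrt((1 + s)/(s + 4) + W) = sqrt((1 + s)/(4 + s) + W) = sqrt(W + (1 + s)/(4 + s)))
H = 27/8 (H = 4 - (49 - 44)/8 = 4 - 1/8*5 = 4 - 5/8 = 27/8 ≈ 3.3750)
E = -12/5 (E = (-3*5 + 3)/5 = (-15 + 3)/5 = (1/5)*(-12) = -12/5 ≈ -2.4000)
(J(-6, 8)*E)*H = (sqrt((1 + 8 - 6*(4 + 8))/(4 + 8))*(-12/5))*(27/8) = (sqrt((1 + 8 - 6*12)/12)*(-12/5))*(27/8) = (sqrt((1 + 8 - 72)/12)*(-12/5))*(27/8) = (sqrt((1/12)*(-63))*(-12/5))*(27/8) = (sqrt(-21/4)*(-12/5))*(27/8) = ((I*sqrt(21)/2)*(-12/5))*(27/8) = -6*I*sqrt(21)/5*(27/8) = -81*I*sqrt(21)/20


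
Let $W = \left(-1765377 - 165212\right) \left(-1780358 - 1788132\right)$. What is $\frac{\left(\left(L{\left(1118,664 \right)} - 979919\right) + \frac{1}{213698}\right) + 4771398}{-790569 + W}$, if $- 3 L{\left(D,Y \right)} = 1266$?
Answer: $\frac{810141298787}{1472226799910261618} \approx 5.5028 \cdot 10^{-7}$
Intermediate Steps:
$L{\left(D,Y \right)} = -422$ ($L{\left(D,Y \right)} = \left(- \frac{1}{3}\right) 1266 = -422$)
$W = 6889287540610$ ($W = \left(-1765377 - 165212\right) \left(-3568490\right) = \left(-1930589\right) \left(-3568490\right) = 6889287540610$)
$\frac{\left(\left(L{\left(1118,664 \right)} - 979919\right) + \frac{1}{213698}\right) + 4771398}{-790569 + W} = \frac{\left(\left(-422 - 979919\right) + \frac{1}{213698}\right) + 4771398}{-790569 + 6889287540610} = \frac{\left(-980341 + \frac{1}{213698}\right) + 4771398}{6889286750041} = \left(- \frac{209496911017}{213698} + 4771398\right) \frac{1}{6889286750041} = \frac{810141298787}{213698} \cdot \frac{1}{6889286750041} = \frac{810141298787}{1472226799910261618}$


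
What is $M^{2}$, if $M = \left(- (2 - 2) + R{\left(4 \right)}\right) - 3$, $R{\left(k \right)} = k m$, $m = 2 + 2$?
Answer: $169$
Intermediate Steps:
$m = 4$
$R{\left(k \right)} = 4 k$ ($R{\left(k \right)} = k 4 = 4 k$)
$M = 13$ ($M = \left(- (2 - 2) + 4 \cdot 4\right) - 3 = \left(\left(-1\right) 0 + 16\right) - 3 = \left(0 + 16\right) - 3 = 16 - 3 = 13$)
$M^{2} = 13^{2} = 169$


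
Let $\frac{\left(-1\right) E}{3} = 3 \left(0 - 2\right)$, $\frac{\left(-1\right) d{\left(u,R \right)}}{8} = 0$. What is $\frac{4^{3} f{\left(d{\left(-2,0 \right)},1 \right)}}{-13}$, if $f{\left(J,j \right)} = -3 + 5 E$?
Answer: $- \frac{5568}{13} \approx -428.31$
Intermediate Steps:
$d{\left(u,R \right)} = 0$ ($d{\left(u,R \right)} = \left(-8\right) 0 = 0$)
$E = 18$ ($E = - 3 \cdot 3 \left(0 - 2\right) = - 3 \cdot 3 \left(-2\right) = \left(-3\right) \left(-6\right) = 18$)
$f{\left(J,j \right)} = 87$ ($f{\left(J,j \right)} = -3 + 5 \cdot 18 = -3 + 90 = 87$)
$\frac{4^{3} f{\left(d{\left(-2,0 \right)},1 \right)}}{-13} = \frac{4^{3} \cdot 87}{-13} = 64 \cdot 87 \left(- \frac{1}{13}\right) = 5568 \left(- \frac{1}{13}\right) = - \frac{5568}{13}$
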